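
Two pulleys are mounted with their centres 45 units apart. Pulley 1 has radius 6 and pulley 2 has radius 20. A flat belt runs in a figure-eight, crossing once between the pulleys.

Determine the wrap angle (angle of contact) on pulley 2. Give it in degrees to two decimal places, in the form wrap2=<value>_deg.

wrap2=250.59_deg

crossed belt: β = asin((r1+r2)/C) = asin(26/45) = 35.2944°
wrap1 = wrap2 = π + 2β = 250.5888°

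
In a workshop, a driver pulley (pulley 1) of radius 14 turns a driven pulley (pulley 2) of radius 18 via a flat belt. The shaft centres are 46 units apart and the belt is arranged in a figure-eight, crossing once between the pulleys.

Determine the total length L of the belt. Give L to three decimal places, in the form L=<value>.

crossed belt: β = asin((r1+r2)/C) = asin(32/46) = 44.0792°
wrap1 = wrap2 = π + 2β = 268.1584°
tangent length = C·cosβ = 33.0454
L = (r1+r2)·wrap + 2·C·cosβ = 32·4.6802 + 2·33.0454 = 215.8588

L=215.859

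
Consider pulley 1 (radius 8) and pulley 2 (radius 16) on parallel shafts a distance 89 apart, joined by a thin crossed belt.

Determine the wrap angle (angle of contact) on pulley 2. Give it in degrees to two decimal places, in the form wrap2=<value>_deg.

crossed belt: β = asin((r1+r2)/C) = asin(24/89) = 15.6442°
wrap1 = wrap2 = π + 2β = 211.2884°

wrap2=211.29_deg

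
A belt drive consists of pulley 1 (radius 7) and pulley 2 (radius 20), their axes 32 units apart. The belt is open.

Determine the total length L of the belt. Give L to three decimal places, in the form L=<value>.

L=154.181

open belt: β = asin((r2−r1)/C) = asin(13/32) = 23.9695°
wrap1 = π − 2β = 132.0610°
wrap2 = π + 2β = 227.9390°
tangent length = C·cosβ = 29.2404
L = r1·wrap1 + r2·wrap2 + 2·C·cosβ = 7·2.3049 + 20·3.9783 + 2·29.2404 = 154.1808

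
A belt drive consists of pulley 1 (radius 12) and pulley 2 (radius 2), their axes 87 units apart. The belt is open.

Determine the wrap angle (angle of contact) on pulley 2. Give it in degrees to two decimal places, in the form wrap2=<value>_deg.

open belt: β = asin((r2−r1)/C) = asin(-10/87) = -6.6003°
wrap1 = π − 2β = 193.2006°
wrap2 = π + 2β = 166.7994°

wrap2=166.80_deg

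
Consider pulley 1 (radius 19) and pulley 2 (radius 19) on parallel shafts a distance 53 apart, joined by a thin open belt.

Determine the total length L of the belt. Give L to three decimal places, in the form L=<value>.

L=225.381

open belt: β = asin((r2−r1)/C) = asin(0/53) = 0.0000°
wrap1 = π − 2β = 180.0000°
wrap2 = π + 2β = 180.0000°
tangent length = C·cosβ = 53.0000
L = r1·wrap1 + r2·wrap2 + 2·C·cosβ = 19·3.1416 + 19·3.1416 + 2·53.0000 = 225.3805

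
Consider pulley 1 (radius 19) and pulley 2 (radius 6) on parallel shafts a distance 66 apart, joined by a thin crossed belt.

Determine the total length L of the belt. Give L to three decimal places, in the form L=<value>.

crossed belt: β = asin((r1+r2)/C) = asin(25/66) = 22.2586°
wrap1 = wrap2 = π + 2β = 224.5172°
tangent length = C·cosβ = 61.0819
L = (r1+r2)·wrap + 2·C·cosβ = 25·3.9186 + 2·61.0819 = 220.1280

L=220.128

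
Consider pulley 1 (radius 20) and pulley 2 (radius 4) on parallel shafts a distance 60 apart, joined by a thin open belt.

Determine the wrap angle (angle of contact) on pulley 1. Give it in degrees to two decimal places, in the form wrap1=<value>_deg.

wrap1=210.93_deg

open belt: β = asin((r2−r1)/C) = asin(-16/60) = -15.4660°
wrap1 = π − 2β = 210.9320°
wrap2 = π + 2β = 149.0680°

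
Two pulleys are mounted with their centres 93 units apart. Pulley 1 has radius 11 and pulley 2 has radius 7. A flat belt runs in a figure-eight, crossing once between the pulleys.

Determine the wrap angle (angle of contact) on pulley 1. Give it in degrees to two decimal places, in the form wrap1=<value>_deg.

wrap1=202.32_deg

crossed belt: β = asin((r1+r2)/C) = asin(18/93) = 11.1599°
wrap1 = wrap2 = π + 2β = 202.3199°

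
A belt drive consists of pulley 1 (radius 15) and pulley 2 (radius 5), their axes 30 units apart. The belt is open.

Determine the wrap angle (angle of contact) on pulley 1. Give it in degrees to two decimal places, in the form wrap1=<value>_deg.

wrap1=218.94_deg

open belt: β = asin((r2−r1)/C) = asin(-10/30) = -19.4712°
wrap1 = π − 2β = 218.9424°
wrap2 = π + 2β = 141.0576°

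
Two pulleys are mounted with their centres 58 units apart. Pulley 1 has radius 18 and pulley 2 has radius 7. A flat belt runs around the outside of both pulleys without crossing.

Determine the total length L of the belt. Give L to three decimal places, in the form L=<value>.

open belt: β = asin((r2−r1)/C) = asin(-11/58) = -10.9327°
wrap1 = π − 2β = 201.8653°
wrap2 = π + 2β = 158.1347°
tangent length = C·cosβ = 56.9473
L = r1·wrap1 + r2·wrap2 + 2·C·cosβ = 18·3.5232 + 7·2.7600 + 2·56.9473 = 196.6323

L=196.632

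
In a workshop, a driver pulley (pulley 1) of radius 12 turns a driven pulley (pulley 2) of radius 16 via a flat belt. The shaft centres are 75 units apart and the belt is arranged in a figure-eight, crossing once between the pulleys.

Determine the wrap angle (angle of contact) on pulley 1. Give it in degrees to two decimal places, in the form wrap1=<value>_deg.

wrap1=223.84_deg

crossed belt: β = asin((r1+r2)/C) = asin(28/75) = 21.9213°
wrap1 = wrap2 = π + 2β = 223.8427°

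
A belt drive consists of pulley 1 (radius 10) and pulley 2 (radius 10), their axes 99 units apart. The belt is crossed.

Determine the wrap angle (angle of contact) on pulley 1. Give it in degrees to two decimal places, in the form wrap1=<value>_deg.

wrap1=203.31_deg

crossed belt: β = asin((r1+r2)/C) = asin(20/99) = 11.6551°
wrap1 = wrap2 = π + 2β = 203.3102°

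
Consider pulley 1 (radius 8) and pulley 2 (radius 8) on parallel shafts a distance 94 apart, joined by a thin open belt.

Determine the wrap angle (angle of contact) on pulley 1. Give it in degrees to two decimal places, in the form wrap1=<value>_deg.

open belt: β = asin((r2−r1)/C) = asin(0/94) = 0.0000°
wrap1 = π − 2β = 180.0000°
wrap2 = π + 2β = 180.0000°

wrap1=180.00_deg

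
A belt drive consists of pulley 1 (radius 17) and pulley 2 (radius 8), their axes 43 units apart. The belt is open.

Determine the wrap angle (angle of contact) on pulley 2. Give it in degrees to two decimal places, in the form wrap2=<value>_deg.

open belt: β = asin((r2−r1)/C) = asin(-9/43) = -12.0815°
wrap1 = π − 2β = 204.1629°
wrap2 = π + 2β = 155.8371°

wrap2=155.84_deg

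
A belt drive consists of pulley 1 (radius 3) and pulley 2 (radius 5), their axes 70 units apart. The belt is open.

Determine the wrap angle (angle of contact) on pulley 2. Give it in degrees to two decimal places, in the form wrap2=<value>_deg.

open belt: β = asin((r2−r1)/C) = asin(2/70) = 1.6372°
wrap1 = π − 2β = 176.7255°
wrap2 = π + 2β = 183.2745°

wrap2=183.27_deg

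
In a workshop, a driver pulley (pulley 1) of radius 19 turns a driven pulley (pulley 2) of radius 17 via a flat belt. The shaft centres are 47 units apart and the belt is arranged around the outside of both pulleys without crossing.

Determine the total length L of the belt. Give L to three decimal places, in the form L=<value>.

open belt: β = asin((r2−r1)/C) = asin(-2/47) = -2.4389°
wrap1 = π − 2β = 184.8777°
wrap2 = π + 2β = 175.1223°
tangent length = C·cosβ = 46.9574
L = r1·wrap1 + r2·wrap2 + 2·C·cosβ = 19·3.2267 + 17·3.0565 + 2·46.9574 = 207.1825

L=207.182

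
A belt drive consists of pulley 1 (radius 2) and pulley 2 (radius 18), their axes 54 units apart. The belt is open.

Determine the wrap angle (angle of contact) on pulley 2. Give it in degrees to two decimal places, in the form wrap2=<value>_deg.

open belt: β = asin((r2−r1)/C) = asin(16/54) = 17.2353°
wrap1 = π − 2β = 145.5294°
wrap2 = π + 2β = 214.4706°

wrap2=214.47_deg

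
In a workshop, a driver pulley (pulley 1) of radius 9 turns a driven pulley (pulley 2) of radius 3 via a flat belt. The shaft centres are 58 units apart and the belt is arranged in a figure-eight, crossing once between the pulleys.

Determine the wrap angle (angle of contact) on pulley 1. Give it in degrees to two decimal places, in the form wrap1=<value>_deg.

wrap1=203.88_deg

crossed belt: β = asin((r1+r2)/C) = asin(12/58) = 11.9405°
wrap1 = wrap2 = π + 2β = 203.8811°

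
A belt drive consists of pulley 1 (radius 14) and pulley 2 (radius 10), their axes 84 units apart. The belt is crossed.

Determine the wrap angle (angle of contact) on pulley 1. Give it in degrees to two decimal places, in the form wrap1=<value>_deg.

wrap1=213.20_deg

crossed belt: β = asin((r1+r2)/C) = asin(24/84) = 16.6015°
wrap1 = wrap2 = π + 2β = 213.2031°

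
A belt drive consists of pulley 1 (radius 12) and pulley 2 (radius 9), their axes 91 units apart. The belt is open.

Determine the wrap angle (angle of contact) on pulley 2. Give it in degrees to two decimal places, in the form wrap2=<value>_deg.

open belt: β = asin((r2−r1)/C) = asin(-3/91) = -1.8892°
wrap1 = π − 2β = 183.7784°
wrap2 = π + 2β = 176.2216°

wrap2=176.22_deg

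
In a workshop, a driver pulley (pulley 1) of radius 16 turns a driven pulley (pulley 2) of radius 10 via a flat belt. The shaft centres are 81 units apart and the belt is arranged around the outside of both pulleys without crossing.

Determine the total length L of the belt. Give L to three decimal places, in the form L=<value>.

open belt: β = asin((r2−r1)/C) = asin(-6/81) = -4.2480°
wrap1 = π − 2β = 188.4960°
wrap2 = π + 2β = 171.5040°
tangent length = C·cosβ = 80.7775
L = r1·wrap1 + r2·wrap2 + 2·C·cosβ = 16·3.2899 + 10·2.9933 + 2·80.7775 = 244.1261

L=244.126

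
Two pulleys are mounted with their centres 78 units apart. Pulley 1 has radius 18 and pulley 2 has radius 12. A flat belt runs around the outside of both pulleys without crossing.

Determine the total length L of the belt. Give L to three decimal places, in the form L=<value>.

open belt: β = asin((r2−r1)/C) = asin(-6/78) = -4.4117°
wrap1 = π − 2β = 188.8235°
wrap2 = π + 2β = 171.1765°
tangent length = C·cosβ = 77.7689
L = r1·wrap1 + r2·wrap2 + 2·C·cosβ = 18·3.2956 + 12·2.9876 + 2·77.7689 = 250.7095

L=250.710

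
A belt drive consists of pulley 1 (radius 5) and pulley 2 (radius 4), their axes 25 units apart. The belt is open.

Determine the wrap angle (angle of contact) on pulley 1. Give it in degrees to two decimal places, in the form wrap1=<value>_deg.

wrap1=184.58_deg

open belt: β = asin((r2−r1)/C) = asin(-1/25) = -2.2924°
wrap1 = π − 2β = 184.5849°
wrap2 = π + 2β = 175.4151°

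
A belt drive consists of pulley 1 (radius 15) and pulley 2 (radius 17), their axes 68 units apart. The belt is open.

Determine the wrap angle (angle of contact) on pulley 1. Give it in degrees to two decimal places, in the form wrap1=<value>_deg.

wrap1=176.63_deg

open belt: β = asin((r2−r1)/C) = asin(2/68) = 1.6854°
wrap1 = π − 2β = 176.6292°
wrap2 = π + 2β = 183.3708°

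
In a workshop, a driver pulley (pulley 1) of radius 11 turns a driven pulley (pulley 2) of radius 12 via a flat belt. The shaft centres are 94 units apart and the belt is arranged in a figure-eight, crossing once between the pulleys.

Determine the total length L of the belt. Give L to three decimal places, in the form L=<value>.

L=265.913

crossed belt: β = asin((r1+r2)/C) = asin(23/94) = 14.1630°
wrap1 = wrap2 = π + 2β = 208.3259°
tangent length = C·cosβ = 91.1427
L = (r1+r2)·wrap + 2·C·cosβ = 23·3.6360 + 2·91.1427 = 265.9129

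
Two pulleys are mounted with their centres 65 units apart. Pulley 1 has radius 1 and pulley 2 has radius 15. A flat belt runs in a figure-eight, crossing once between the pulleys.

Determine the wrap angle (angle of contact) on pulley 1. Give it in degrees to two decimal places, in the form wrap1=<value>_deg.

crossed belt: β = asin((r1+r2)/C) = asin(16/65) = 14.2500°
wrap1 = wrap2 = π + 2β = 208.5001°

wrap1=208.50_deg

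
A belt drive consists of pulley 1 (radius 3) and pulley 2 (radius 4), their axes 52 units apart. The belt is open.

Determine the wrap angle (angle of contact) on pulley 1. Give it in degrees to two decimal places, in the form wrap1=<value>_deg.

open belt: β = asin((r2−r1)/C) = asin(1/52) = 1.1019°
wrap1 = π − 2β = 177.7962°
wrap2 = π + 2β = 182.2038°

wrap1=177.80_deg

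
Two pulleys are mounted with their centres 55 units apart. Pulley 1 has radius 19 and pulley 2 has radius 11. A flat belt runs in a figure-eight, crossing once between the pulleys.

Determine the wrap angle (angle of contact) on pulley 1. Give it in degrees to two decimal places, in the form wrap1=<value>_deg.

wrap1=246.11_deg

crossed belt: β = asin((r1+r2)/C) = asin(30/55) = 33.0557°
wrap1 = wrap2 = π + 2β = 246.1115°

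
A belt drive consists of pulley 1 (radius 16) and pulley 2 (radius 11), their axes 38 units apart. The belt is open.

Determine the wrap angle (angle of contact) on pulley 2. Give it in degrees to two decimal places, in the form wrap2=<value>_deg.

wrap2=164.88_deg

open belt: β = asin((r2−r1)/C) = asin(-5/38) = -7.5608°
wrap1 = π − 2β = 195.1217°
wrap2 = π + 2β = 164.8783°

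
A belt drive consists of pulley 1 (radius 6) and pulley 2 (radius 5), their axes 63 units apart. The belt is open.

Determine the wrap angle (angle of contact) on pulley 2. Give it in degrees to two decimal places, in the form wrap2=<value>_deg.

open belt: β = asin((r2−r1)/C) = asin(-1/63) = -0.9095°
wrap1 = π − 2β = 181.8190°
wrap2 = π + 2β = 178.1810°

wrap2=178.18_deg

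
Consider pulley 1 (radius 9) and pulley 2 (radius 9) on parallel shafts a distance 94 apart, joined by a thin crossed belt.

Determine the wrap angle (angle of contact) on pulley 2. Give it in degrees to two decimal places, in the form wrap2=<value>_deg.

wrap2=202.08_deg

crossed belt: β = asin((r1+r2)/C) = asin(18/94) = 11.0397°
wrap1 = wrap2 = π + 2β = 202.0794°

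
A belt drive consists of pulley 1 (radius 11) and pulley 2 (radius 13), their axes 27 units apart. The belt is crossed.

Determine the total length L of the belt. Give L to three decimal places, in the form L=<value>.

L=152.693

crossed belt: β = asin((r1+r2)/C) = asin(24/27) = 62.7340°
wrap1 = wrap2 = π + 2β = 305.4679°
tangent length = C·cosβ = 12.3693
L = (r1+r2)·wrap + 2·C·cosβ = 24·5.3314 + 2·12.3693 = 152.6927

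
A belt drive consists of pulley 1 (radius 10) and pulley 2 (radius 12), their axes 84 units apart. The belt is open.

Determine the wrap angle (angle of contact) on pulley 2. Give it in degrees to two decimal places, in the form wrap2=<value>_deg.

wrap2=182.73_deg

open belt: β = asin((r2−r1)/C) = asin(2/84) = 1.3643°
wrap1 = π − 2β = 177.2714°
wrap2 = π + 2β = 182.7286°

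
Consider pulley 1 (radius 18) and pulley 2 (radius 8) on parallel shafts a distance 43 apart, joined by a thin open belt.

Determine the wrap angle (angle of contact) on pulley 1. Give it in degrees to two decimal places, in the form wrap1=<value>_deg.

wrap1=206.90_deg

open belt: β = asin((r2−r1)/C) = asin(-10/43) = -13.4477°
wrap1 = π − 2β = 206.8955°
wrap2 = π + 2β = 153.1045°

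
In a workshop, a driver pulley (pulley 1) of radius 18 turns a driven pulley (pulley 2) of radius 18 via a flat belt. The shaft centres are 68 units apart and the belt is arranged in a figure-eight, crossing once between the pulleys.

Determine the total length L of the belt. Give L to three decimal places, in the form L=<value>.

crossed belt: β = asin((r1+r2)/C) = asin(36/68) = 31.9657°
wrap1 = wrap2 = π + 2β = 243.9314°
tangent length = C·cosβ = 57.6888
L = (r1+r2)·wrap + 2·C·cosβ = 36·4.2574 + 2·57.6888 = 268.6443

L=268.644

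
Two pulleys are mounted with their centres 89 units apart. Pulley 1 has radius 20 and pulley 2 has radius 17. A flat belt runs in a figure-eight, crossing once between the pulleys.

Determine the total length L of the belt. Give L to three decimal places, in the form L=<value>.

crossed belt: β = asin((r1+r2)/C) = asin(37/89) = 24.5653°
wrap1 = wrap2 = π + 2β = 229.1306°
tangent length = C·cosβ = 80.9444
L = (r1+r2)·wrap + 2·C·cosβ = 37·3.9991 + 2·80.9444 = 309.8550

L=309.855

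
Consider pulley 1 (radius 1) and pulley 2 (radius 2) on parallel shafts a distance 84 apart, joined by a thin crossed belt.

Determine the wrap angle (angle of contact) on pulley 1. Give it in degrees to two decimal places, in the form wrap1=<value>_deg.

wrap1=184.09_deg

crossed belt: β = asin((r1+r2)/C) = asin(3/84) = 2.0467°
wrap1 = wrap2 = π + 2β = 184.0934°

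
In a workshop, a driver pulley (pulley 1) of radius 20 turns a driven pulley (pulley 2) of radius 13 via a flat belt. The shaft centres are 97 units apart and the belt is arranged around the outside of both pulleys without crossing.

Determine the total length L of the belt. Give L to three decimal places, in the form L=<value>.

open belt: β = asin((r2−r1)/C) = asin(-7/97) = -4.1383°
wrap1 = π − 2β = 188.2767°
wrap2 = π + 2β = 171.7233°
tangent length = C·cosβ = 96.7471
L = r1·wrap1 + r2·wrap2 + 2·C·cosβ = 20·3.2860 + 13·2.9971 + 2·96.7471 = 298.1779

L=298.178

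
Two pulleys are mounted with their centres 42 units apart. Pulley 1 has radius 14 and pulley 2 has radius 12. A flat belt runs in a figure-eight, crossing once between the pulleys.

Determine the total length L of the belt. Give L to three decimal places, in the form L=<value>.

crossed belt: β = asin((r1+r2)/C) = asin(26/42) = 38.2466°
wrap1 = wrap2 = π + 2β = 256.4932°
tangent length = C·cosβ = 32.9848
L = (r1+r2)·wrap + 2·C·cosβ = 26·4.4767 + 2·32.9848 = 182.3626

L=182.363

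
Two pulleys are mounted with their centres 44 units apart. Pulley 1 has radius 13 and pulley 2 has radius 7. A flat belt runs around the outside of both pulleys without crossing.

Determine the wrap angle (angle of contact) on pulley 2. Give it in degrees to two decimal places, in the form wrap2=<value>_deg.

wrap2=164.33_deg

open belt: β = asin((r2−r1)/C) = asin(-6/44) = -7.8375°
wrap1 = π − 2β = 195.6750°
wrap2 = π + 2β = 164.3250°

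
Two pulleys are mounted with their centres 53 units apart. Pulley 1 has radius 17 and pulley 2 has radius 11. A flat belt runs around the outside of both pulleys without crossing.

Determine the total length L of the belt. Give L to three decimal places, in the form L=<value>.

L=194.645

open belt: β = asin((r2−r1)/C) = asin(-6/53) = -6.5002°
wrap1 = π − 2β = 193.0005°
wrap2 = π + 2β = 166.9995°
tangent length = C·cosβ = 52.6593
L = r1·wrap1 + r2·wrap2 + 2·C·cosβ = 17·3.3685 + 11·2.9147 + 2·52.6593 = 194.6446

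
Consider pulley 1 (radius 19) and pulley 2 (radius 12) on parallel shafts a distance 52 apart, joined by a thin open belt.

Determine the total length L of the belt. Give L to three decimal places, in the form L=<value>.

L=202.333

open belt: β = asin((r2−r1)/C) = asin(-7/52) = -7.7364°
wrap1 = π − 2β = 195.4728°
wrap2 = π + 2β = 164.5272°
tangent length = C·cosβ = 51.5267
L = r1·wrap1 + r2·wrap2 + 2·C·cosβ = 19·3.4116 + 12·2.8715 + 2·51.5267 = 202.3331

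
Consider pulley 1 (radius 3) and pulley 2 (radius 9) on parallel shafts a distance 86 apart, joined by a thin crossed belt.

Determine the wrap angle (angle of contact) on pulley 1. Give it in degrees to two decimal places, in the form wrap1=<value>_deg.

wrap1=196.04_deg

crossed belt: β = asin((r1+r2)/C) = asin(12/86) = 8.0209°
wrap1 = wrap2 = π + 2β = 196.0419°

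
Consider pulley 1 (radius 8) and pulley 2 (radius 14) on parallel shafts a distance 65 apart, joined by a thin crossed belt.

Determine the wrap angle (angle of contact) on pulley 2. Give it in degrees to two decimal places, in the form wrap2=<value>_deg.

wrap2=219.57_deg

crossed belt: β = asin((r1+r2)/C) = asin(22/65) = 19.7832°
wrap1 = wrap2 = π + 2β = 219.5663°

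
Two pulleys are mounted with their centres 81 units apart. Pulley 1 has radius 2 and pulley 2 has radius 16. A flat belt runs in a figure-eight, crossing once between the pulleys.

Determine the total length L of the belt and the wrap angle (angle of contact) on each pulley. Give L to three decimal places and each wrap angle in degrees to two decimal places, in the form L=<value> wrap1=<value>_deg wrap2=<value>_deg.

L=222.565 wrap1=205.68_deg wrap2=205.68_deg

crossed belt: β = asin((r1+r2)/C) = asin(18/81) = 12.8396°
wrap1 = wrap2 = π + 2β = 205.6792°
tangent length = C·cosβ = 78.9747
L = (r1+r2)·wrap + 2·C·cosβ = 18·3.5898 + 2·78.9747 = 222.5654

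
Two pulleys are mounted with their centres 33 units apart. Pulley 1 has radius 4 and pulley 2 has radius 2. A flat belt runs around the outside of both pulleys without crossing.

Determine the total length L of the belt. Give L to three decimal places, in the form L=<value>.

L=84.971

open belt: β = asin((r2−r1)/C) = asin(-2/33) = -3.4746°
wrap1 = π − 2β = 186.9492°
wrap2 = π + 2β = 173.0508°
tangent length = C·cosβ = 32.9393
L = r1·wrap1 + r2·wrap2 + 2·C·cosβ = 4·3.2629 + 2·3.0203 + 2·32.9393 = 84.9708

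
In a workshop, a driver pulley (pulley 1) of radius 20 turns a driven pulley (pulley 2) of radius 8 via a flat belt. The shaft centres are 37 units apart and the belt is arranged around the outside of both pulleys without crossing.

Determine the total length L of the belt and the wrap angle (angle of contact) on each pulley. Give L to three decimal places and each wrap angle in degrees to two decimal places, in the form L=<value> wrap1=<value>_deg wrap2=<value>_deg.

L=165.892 wrap1=217.85_deg wrap2=142.15_deg

open belt: β = asin((r2−r1)/C) = asin(-12/37) = -18.9246°
wrap1 = π − 2β = 217.8493°
wrap2 = π + 2β = 142.1507°
tangent length = C·cosβ = 35.0000
L = r1·wrap1 + r2·wrap2 + 2·C·cosβ = 20·3.8022 + 8·2.4810 + 2·35.0000 = 165.8917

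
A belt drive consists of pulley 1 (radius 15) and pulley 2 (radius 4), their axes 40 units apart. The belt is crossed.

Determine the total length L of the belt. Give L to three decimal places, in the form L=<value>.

crossed belt: β = asin((r1+r2)/C) = asin(19/40) = 28.3594°
wrap1 = wrap2 = π + 2β = 236.7187°
tangent length = C·cosβ = 35.1994
L = (r1+r2)·wrap + 2·C·cosβ = 19·4.1315 + 2·35.1994 = 148.8978

L=148.898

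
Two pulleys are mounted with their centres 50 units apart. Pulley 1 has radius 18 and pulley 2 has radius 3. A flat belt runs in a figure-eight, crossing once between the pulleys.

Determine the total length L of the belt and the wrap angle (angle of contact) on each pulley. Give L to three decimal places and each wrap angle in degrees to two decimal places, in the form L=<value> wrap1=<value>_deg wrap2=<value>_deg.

crossed belt: β = asin((r1+r2)/C) = asin(21/50) = 24.8346°
wrap1 = wrap2 = π + 2β = 229.6692°
tangent length = C·cosβ = 45.3762
L = (r1+r2)·wrap + 2·C·cosβ = 21·4.0085 + 2·45.3762 = 174.9306

L=174.931 wrap1=229.67_deg wrap2=229.67_deg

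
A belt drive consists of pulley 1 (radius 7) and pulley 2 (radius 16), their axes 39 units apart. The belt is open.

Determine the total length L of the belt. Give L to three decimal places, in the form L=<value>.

open belt: β = asin((r2−r1)/C) = asin(9/39) = 13.3424°
wrap1 = π − 2β = 153.3153°
wrap2 = π + 2β = 206.6847°
tangent length = C·cosβ = 37.9473
L = r1·wrap1 + r2·wrap2 + 2·C·cosβ = 7·2.6759 + 16·3.6073 + 2·37.9473 = 152.3429

L=152.343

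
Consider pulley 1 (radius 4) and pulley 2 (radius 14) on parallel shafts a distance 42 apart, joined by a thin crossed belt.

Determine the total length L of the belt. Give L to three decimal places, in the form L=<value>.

L=148.388

crossed belt: β = asin((r1+r2)/C) = asin(18/42) = 25.3769°
wrap1 = wrap2 = π + 2β = 230.7539°
tangent length = C·cosβ = 37.9473
L = (r1+r2)·wrap + 2·C·cosβ = 18·4.0274 + 2·37.9473 = 148.3881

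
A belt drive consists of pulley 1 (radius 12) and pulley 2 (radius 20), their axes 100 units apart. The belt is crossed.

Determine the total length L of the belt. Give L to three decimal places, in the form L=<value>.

crossed belt: β = asin((r1+r2)/C) = asin(32/100) = 18.6629°
wrap1 = wrap2 = π + 2β = 217.3258°
tangent length = C·cosβ = 94.7418
L = (r1+r2)·wrap + 2·C·cosβ = 32·3.7931 + 2·94.7418 = 310.8612

L=310.861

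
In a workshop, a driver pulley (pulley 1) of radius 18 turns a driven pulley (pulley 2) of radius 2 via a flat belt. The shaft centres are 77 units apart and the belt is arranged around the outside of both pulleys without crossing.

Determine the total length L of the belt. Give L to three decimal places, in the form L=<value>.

open belt: β = asin((r2−r1)/C) = asin(-16/77) = -11.9930°
wrap1 = π − 2β = 203.9860°
wrap2 = π + 2β = 156.0140°
tangent length = C·cosβ = 75.3193
L = r1·wrap1 + r2·wrap2 + 2·C·cosβ = 18·3.5602 + 2·2.7230 + 2·75.3193 = 220.1686

L=220.169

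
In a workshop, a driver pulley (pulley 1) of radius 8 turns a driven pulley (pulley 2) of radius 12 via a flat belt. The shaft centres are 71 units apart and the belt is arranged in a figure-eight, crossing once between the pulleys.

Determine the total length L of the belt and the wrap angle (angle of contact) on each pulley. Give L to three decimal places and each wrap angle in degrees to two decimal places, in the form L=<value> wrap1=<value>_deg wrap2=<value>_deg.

L=210.504 wrap1=212.72_deg wrap2=212.72_deg

crossed belt: β = asin((r1+r2)/C) = asin(20/71) = 16.3611°
wrap1 = wrap2 = π + 2β = 212.7222°
tangent length = C·cosβ = 68.1249
L = (r1+r2)·wrap + 2·C·cosβ = 20·3.7127 + 2·68.1249 = 210.5038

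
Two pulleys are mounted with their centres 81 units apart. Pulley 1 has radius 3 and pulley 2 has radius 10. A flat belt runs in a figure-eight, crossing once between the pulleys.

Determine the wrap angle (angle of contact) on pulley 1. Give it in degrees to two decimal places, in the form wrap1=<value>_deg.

crossed belt: β = asin((r1+r2)/C) = asin(13/81) = 9.2356°
wrap1 = wrap2 = π + 2β = 198.4711°

wrap1=198.47_deg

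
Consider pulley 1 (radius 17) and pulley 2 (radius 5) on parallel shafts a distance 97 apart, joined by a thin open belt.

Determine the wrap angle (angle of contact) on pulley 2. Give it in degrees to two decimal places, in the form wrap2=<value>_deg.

open belt: β = asin((r2−r1)/C) = asin(-12/97) = -7.1063°
wrap1 = π − 2β = 194.2127°
wrap2 = π + 2β = 165.7873°

wrap2=165.79_deg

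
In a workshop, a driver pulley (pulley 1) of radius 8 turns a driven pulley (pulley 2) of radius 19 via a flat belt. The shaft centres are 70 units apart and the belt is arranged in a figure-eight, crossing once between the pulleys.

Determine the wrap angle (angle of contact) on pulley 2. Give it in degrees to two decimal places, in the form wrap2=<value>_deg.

wrap2=225.38_deg

crossed belt: β = asin((r1+r2)/C) = asin(27/70) = 22.6881°
wrap1 = wrap2 = π + 2β = 225.3762°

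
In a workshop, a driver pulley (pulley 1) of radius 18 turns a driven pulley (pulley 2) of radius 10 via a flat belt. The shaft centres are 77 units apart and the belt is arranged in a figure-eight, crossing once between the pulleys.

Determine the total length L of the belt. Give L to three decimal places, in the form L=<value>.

L=252.263

crossed belt: β = asin((r1+r2)/C) = asin(28/77) = 21.3237°
wrap1 = wrap2 = π + 2β = 222.6474°
tangent length = C·cosβ = 71.7287
L = (r1+r2)·wrap + 2·C·cosβ = 28·3.8859 + 2·71.7287 = 252.2633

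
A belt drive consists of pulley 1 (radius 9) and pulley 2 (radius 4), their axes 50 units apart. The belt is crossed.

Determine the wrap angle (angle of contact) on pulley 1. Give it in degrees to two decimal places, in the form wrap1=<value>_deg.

wrap1=210.14_deg

crossed belt: β = asin((r1+r2)/C) = asin(13/50) = 15.0701°
wrap1 = wrap2 = π + 2β = 210.1401°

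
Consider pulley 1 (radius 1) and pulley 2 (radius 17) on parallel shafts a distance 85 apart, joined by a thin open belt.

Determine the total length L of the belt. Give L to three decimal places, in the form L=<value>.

open belt: β = asin((r2−r1)/C) = asin(16/85) = 10.8498°
wrap1 = π − 2β = 158.3004°
wrap2 = π + 2β = 201.6996°
tangent length = C·cosβ = 83.4805
L = r1·wrap1 + r2·wrap2 + 2·C·cosβ = 1·2.7629 + 17·3.5203 + 2·83.4805 = 229.5694

L=229.569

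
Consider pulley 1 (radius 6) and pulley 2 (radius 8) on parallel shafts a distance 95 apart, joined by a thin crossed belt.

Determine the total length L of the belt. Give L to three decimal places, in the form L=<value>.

crossed belt: β = asin((r1+r2)/C) = asin(14/95) = 8.4745°
wrap1 = wrap2 = π + 2β = 196.9489°
tangent length = C·cosβ = 93.9628
L = (r1+r2)·wrap + 2·C·cosβ = 14·3.4374 + 2·93.9628 = 236.0492

L=236.049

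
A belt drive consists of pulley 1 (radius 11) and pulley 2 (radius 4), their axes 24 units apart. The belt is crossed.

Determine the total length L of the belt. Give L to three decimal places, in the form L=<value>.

crossed belt: β = asin((r1+r2)/C) = asin(15/24) = 38.6822°
wrap1 = wrap2 = π + 2β = 257.3644°
tangent length = C·cosβ = 18.7350
L = (r1+r2)·wrap + 2·C·cosβ = 15·4.4919 + 2·18.7350 = 104.8478

L=104.848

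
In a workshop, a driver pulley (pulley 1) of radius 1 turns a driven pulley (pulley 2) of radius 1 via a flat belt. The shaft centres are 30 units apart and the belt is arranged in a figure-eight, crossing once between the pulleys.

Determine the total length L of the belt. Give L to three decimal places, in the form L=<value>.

crossed belt: β = asin((r1+r2)/C) = asin(2/30) = 3.8226°
wrap1 = wrap2 = π + 2β = 187.6451°
tangent length = C·cosβ = 29.9333
L = (r1+r2)·wrap + 2·C·cosβ = 2·3.2750 + 2·29.9333 = 66.4166

L=66.417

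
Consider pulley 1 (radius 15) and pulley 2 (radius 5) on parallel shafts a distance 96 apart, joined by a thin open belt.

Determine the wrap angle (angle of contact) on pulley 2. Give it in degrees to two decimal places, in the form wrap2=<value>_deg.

open belt: β = asin((r2−r1)/C) = asin(-10/96) = -5.9792°
wrap1 = π − 2β = 191.9583°
wrap2 = π + 2β = 168.0417°

wrap2=168.04_deg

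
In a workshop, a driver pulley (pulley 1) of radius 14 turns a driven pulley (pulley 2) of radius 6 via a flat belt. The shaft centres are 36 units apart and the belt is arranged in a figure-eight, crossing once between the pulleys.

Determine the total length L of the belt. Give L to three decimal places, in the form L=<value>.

L=146.260

crossed belt: β = asin((r1+r2)/C) = asin(20/36) = 33.7490°
wrap1 = wrap2 = π + 2β = 247.4980°
tangent length = C·cosβ = 29.9333
L = (r1+r2)·wrap + 2·C·cosβ = 20·4.3197 + 2·29.9333 = 146.2596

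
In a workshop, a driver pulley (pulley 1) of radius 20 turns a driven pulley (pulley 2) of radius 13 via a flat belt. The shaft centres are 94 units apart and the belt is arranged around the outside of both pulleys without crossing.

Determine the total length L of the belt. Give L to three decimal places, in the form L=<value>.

L=292.194

open belt: β = asin((r2−r1)/C) = asin(-7/94) = -4.2707°
wrap1 = π − 2β = 188.5413°
wrap2 = π + 2β = 171.4587°
tangent length = C·cosβ = 93.7390
L = r1·wrap1 + r2·wrap2 + 2·C·cosβ = 20·3.2907 + 13·2.9925 + 2·93.7390 = 292.1941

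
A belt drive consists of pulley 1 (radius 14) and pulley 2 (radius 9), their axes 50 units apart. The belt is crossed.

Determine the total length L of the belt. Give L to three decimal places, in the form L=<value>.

L=183.036

crossed belt: β = asin((r1+r2)/C) = asin(23/50) = 27.3871°
wrap1 = wrap2 = π + 2β = 234.7742°
tangent length = C·cosβ = 44.3959
L = (r1+r2)·wrap + 2·C·cosβ = 23·4.0976 + 2·44.3959 = 183.0363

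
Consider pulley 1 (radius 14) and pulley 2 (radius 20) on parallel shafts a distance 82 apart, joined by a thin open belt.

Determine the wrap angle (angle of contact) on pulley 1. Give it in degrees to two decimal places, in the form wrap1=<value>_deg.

open belt: β = asin((r2−r1)/C) = asin(6/82) = 4.1961°
wrap1 = π − 2β = 171.6078°
wrap2 = π + 2β = 188.3922°

wrap1=171.61_deg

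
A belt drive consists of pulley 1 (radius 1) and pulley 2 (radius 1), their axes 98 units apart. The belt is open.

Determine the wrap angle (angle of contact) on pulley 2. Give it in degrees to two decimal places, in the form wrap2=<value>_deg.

open belt: β = asin((r2−r1)/C) = asin(0/98) = 0.0000°
wrap1 = π − 2β = 180.0000°
wrap2 = π + 2β = 180.0000°

wrap2=180.00_deg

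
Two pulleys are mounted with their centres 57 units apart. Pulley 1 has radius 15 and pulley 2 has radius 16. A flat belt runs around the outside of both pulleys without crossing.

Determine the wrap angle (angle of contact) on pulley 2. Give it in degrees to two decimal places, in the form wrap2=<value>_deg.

wrap2=182.01_deg

open belt: β = asin((r2−r1)/C) = asin(1/57) = 1.0052°
wrap1 = π − 2β = 177.9895°
wrap2 = π + 2β = 182.0105°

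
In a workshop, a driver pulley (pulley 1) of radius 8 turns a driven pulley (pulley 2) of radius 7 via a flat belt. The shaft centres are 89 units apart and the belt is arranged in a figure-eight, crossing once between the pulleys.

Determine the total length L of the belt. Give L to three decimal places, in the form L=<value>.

crossed belt: β = asin((r1+r2)/C) = asin(15/89) = 9.7029°
wrap1 = wrap2 = π + 2β = 199.4058°
tangent length = C·cosβ = 87.7268
L = (r1+r2)·wrap + 2·C·cosβ = 15·3.4803 + 2·87.7268 = 227.6580

L=227.658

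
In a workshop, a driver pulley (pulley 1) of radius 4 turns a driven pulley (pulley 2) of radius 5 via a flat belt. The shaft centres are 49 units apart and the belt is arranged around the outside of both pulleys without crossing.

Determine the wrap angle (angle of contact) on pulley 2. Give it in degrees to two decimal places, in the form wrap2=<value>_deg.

open belt: β = asin((r2−r1)/C) = asin(1/49) = 1.1694°
wrap1 = π − 2β = 177.6612°
wrap2 = π + 2β = 182.3388°

wrap2=182.34_deg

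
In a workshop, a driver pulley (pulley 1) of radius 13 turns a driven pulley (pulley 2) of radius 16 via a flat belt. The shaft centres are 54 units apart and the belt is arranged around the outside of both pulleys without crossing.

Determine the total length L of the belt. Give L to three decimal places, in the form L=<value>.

L=199.273

open belt: β = asin((r2−r1)/C) = asin(3/54) = 3.1847°
wrap1 = π − 2β = 173.6305°
wrap2 = π + 2β = 186.3695°
tangent length = C·cosβ = 53.9166
L = r1·wrap1 + r2·wrap2 + 2·C·cosβ = 13·3.0304 + 16·3.2528 + 2·53.9166 = 199.2729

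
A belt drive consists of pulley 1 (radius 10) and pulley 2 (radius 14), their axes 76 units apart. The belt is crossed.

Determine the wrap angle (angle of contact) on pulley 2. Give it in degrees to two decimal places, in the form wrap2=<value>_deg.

crossed belt: β = asin((r1+r2)/C) = asin(24/76) = 18.4085°
wrap1 = wrap2 = π + 2β = 216.8170°

wrap2=216.82_deg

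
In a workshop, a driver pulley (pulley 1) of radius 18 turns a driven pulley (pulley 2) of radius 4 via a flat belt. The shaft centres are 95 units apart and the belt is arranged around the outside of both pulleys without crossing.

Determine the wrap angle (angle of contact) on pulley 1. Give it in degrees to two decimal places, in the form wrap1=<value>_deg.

open belt: β = asin((r2−r1)/C) = asin(-14/95) = -8.4745°
wrap1 = π − 2β = 196.9489°
wrap2 = π + 2β = 163.0511°

wrap1=196.95_deg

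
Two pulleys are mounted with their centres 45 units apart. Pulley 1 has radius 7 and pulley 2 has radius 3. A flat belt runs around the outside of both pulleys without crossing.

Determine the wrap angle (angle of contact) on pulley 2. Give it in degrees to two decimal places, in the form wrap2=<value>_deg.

open belt: β = asin((r2−r1)/C) = asin(-4/45) = -5.0997°
wrap1 = π − 2β = 190.1994°
wrap2 = π + 2β = 169.8006°

wrap2=169.80_deg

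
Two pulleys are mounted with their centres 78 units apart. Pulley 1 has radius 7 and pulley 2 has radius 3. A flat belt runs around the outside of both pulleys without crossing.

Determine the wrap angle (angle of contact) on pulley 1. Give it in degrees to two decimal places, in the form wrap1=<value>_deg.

open belt: β = asin((r2−r1)/C) = asin(-4/78) = -2.9395°
wrap1 = π − 2β = 185.8791°
wrap2 = π + 2β = 174.1209°

wrap1=185.88_deg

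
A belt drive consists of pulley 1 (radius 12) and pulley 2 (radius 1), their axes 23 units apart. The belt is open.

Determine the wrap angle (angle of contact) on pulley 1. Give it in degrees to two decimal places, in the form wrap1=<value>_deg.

open belt: β = asin((r2−r1)/C) = asin(-11/23) = -28.5719°
wrap1 = π − 2β = 237.1438°
wrap2 = π + 2β = 122.8562°

wrap1=237.14_deg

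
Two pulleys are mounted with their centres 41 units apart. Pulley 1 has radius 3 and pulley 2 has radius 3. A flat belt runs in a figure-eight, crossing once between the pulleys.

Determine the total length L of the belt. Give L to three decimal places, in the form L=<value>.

crossed belt: β = asin((r1+r2)/C) = asin(6/41) = 8.4150°
wrap1 = wrap2 = π + 2β = 196.8299°
tangent length = C·cosβ = 40.5586
L = (r1+r2)·wrap + 2·C·cosβ = 6·3.4353 + 2·40.5586 = 101.7292

L=101.729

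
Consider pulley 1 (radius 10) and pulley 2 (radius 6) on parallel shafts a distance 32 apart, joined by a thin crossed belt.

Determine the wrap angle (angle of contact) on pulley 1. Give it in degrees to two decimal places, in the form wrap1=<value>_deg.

crossed belt: β = asin((r1+r2)/C) = asin(16/32) = 30.0000°
wrap1 = wrap2 = π + 2β = 240.0000°

wrap1=240.00_deg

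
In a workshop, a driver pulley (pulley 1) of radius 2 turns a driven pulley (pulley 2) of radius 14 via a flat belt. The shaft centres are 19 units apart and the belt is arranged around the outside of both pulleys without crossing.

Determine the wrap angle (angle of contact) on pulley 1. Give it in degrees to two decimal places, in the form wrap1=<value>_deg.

wrap1=101.67_deg

open belt: β = asin((r2−r1)/C) = asin(12/19) = 39.1667°
wrap1 = π − 2β = 101.6666°
wrap2 = π + 2β = 258.3334°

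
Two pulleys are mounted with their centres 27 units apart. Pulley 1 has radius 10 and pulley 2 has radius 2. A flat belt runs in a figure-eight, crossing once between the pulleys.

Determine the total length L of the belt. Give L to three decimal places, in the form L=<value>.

crossed belt: β = asin((r1+r2)/C) = asin(12/27) = 26.3878°
wrap1 = wrap2 = π + 2β = 232.7756°
tangent length = C·cosβ = 24.1868
L = (r1+r2)·wrap + 2·C·cosβ = 12·4.0627 + 2·24.1868 = 97.1260

L=97.126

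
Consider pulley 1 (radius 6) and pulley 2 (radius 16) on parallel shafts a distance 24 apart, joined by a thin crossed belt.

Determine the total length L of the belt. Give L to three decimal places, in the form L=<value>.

crossed belt: β = asin((r1+r2)/C) = asin(22/24) = 66.4435°
wrap1 = wrap2 = π + 2β = 312.8871°
tangent length = C·cosβ = 9.5917
L = (r1+r2)·wrap + 2·C·cosβ = 22·5.4609 + 2·9.5917 = 139.3233

L=139.323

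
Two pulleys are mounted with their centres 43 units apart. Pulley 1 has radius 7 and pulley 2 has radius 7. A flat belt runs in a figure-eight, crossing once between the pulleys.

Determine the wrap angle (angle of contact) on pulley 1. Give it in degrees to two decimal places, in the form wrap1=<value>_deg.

wrap1=218.00_deg

crossed belt: β = asin((r1+r2)/C) = asin(14/43) = 19.0008°
wrap1 = wrap2 = π + 2β = 218.0016°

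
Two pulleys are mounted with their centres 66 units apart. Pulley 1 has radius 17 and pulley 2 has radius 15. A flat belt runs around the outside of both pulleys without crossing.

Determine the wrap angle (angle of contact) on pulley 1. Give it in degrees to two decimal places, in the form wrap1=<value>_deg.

wrap1=183.47_deg

open belt: β = asin((r2−r1)/C) = asin(-2/66) = -1.7365°
wrap1 = π − 2β = 183.4730°
wrap2 = π + 2β = 176.5270°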